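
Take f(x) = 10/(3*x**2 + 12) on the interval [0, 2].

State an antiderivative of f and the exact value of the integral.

Differentiate the proposed F(x) back; it has to land on f(x) exactly.
F(x) = 5*atan(x/2)/3 is an antiderivative of f.
Check: d/dx[5*atan(x/2)/3] = 10/(3*x**2 + 12) = f(x).
F(2) = 5*pi/12; F(0) = 0.
Integral = F(2) - F(0) = 5*pi/12.

Antiderivative: F(x) = 5*atan(x/2)/3; value = 5*pi/12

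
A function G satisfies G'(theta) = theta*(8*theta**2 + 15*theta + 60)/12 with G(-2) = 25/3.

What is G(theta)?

G(theta) = (2*theta**4 + 5*theta**3 + 30*theta**2 - 12)/12

Recover the given G'(theta) by differentiating a candidate G(theta); any mismatch rules it out.
A general antiderivative is theta**4/6 + 5*theta**3/12 + 5*theta**2/2 + C.
The condition gives C = 25/3 - (28/3) = -1.
So G(theta) = (2*theta**4 + 5*theta**3 + 30*theta**2 - 12)/12.
Check: d/dtheta[(2*theta**4 + 5*theta**3 + 30*theta**2 - 12)/12] = 2*theta**3/3 + 5*theta**2/4 + 5*theta, which equals G'(theta).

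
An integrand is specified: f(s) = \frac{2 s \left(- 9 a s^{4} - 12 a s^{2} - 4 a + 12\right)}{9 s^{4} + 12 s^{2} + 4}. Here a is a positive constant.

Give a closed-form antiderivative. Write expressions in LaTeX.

An antiderivative is F(s) = - \frac{3 a s^{4} + 2 a s^{2} + 4}{3 s^{2} + 2}.

Whatever form F(s) takes, F'(s) = f(s) is non-negotiable.
Check: d/ds[- \frac{3 a s^{4} + 2 a s^{2} + 4}{3 s^{2} + 2}] = \frac{- 18 a s^{5} - 24 a s^{3} - 8 a s + 24 s}{9 s^{4} + 12 s^{2} + 4}, which equals f(s).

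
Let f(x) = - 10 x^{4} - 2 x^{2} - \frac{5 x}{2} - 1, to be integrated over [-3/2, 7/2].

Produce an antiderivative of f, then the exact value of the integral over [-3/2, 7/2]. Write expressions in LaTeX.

Antiderivative: F(x) = \frac{- 24 x^{5} - 8 x^{3} - 15 x^{2} - 12 x + 48}{12}; value = - \frac{26735}{24}

The integrand splits into summands that can be handled one at a time.
F(x) = \frac{- 24 x^{5} - 8 x^{3} - 15 x^{2} - 12 x + 48}{12} is an antiderivative of f.
Check: d/dx[\frac{- 24 x^{5} - 8 x^{3} - 15 x^{2} - 12 x + 48}{12}] = - 10 x^{4} - 2 x^{2} - \frac{5 x}{2} - 1 = f(x).
F(7/2) = - \frac{6563}{6}; F(-3/2) = \frac{161}{8}.
Integral = F(7/2) - F(-3/2) = - \frac{26735}{24}.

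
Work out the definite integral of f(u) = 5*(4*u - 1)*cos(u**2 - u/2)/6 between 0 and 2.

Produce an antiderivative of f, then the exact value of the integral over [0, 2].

The substitution w = u**2 - u/2 works: f is exactly (dF/dw)*(dw/du) for that inner function.
F(u) = 5*sin(u**2 - u/2)/3 is an antiderivative of f.
Check: d/du[5*sin(u**2 - u/2)/3] = 10*u*cos(u**2 - u/2)/3 - 5*cos(u**2 - u/2)/6, which equals f(u).
F(2) = 5*sin(3)/3; F(0) = 0.
Integral = F(2) - F(0) = 5*sin(3)/3.

Antiderivative: F(u) = 5*sin(u**2 - u/2)/3; value = 5*sin(3)/3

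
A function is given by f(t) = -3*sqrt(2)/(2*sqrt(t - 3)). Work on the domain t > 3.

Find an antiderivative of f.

For F(t) to be correct the identity F'(t) - f(t) = 0 must hold.
Check: d/dt[-3*sqrt(2)*sqrt(t - 3)] = -3*sqrt(2)/(2*sqrt(t - 3)) = f(t).

An antiderivative is F(t) = -3*sqrt(2)*sqrt(t - 3).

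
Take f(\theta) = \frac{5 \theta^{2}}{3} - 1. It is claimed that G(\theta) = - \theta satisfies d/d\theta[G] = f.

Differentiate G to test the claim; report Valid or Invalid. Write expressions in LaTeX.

Invalid: d/d\theta[G] - f = - \frac{5 \theta^{2}}{3}, which is not 0.

d/d\theta[G] = -1
d/d\theta[G] - f(\theta) = - \frac{5 \theta^{2}}{3} != 0.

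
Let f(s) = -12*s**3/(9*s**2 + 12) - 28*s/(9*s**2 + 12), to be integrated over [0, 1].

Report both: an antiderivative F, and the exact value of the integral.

Antiderivative: F(s) = -2*(s**2 + log(3*s**2/2 + 2))/3; value = -2*log(7/2)/3 - 2/3 + 2*log(2)/3

Integrate term by term and add the pieces.
F(s) = -2*(s**2 + log(3*s**2/2 + 2))/3 is an antiderivative of f.
Check: d/ds[-2*(s**2 + log(3*s**2/2 + 2))/3] = (-12*s**3 - 28*s)/(9*s**2 + 12), which equals f(s).
F(1) = -2*log(7/2)/3 - 2/3; F(0) = -2*log(2)/3.
Integral = F(1) - F(0) = -2*log(7/2)/3 - 2/3 + 2*log(2)/3.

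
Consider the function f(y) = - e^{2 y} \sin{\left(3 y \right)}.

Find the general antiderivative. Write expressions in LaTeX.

F(y) = \frac{\left(- 2 \sin{\left(3 y \right)} + 3 \cos{\left(3 y \right)}\right) e^{2 y}}{13} + C

Recover f(y) by differentiating a candidate F(y); any mismatch rules it out.
Check: d/dy[\frac{\left(- 2 \sin{\left(3 y \right)} + 3 \cos{\left(3 y \right)}\right) e^{2 y}}{13}] = - e^{2 y} \sin{\left(3 y \right)} = f(y).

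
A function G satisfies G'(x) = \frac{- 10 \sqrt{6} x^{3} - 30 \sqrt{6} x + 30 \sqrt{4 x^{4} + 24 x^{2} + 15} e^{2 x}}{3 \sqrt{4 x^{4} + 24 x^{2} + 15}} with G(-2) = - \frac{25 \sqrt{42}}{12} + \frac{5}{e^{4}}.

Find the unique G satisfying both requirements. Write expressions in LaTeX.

G(x) = \frac{5 \left(- \sqrt{6} \sqrt{4 x^{4} + 24 x^{2} + 15} + 12 e^{2 x}\right)}{12}

Differentiate the proposed G(x) back; it has to land on the given G'(x).
A general antiderivative is - \frac{5 \sqrt{\frac{2 x^{4}}{3} + 4 x^{2} + \frac{5}{2}}}{2} + 5 e^{2 x} + C.
The condition gives C = - \frac{25 \sqrt{42}}{12} + \frac{5}{e^{4}} - (- \frac{25 \sqrt{42}}{12} + \frac{5}{e^{4}}) = 0.
So G(x) = \frac{5 \left(- \sqrt{6} \sqrt{4 x^{4} + 24 x^{2} + 15} + 12 e^{2 x}\right)}{12}.
Check: d/dx[\frac{5 \left(- \sqrt{6} \sqrt{4 x^{4} + 24 x^{2} + 15} + 12 e^{2 x}\right)}{12}] = \frac{- 10 \sqrt{6} x^{3} - 30 \sqrt{6} x + 30 \sqrt{4 x^{4} + 24 x^{2} + 15} e^{2 x}}{3 \sqrt{4 x^{4} + 24 x^{2} + 15}} = G'(x).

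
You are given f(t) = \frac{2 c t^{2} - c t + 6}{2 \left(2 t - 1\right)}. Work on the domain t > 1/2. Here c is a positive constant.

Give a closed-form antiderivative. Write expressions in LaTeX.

An antiderivative is F(t) = \frac{c t^{2} + 6 \log{\left(3 t - \frac{3}{2} \right)}}{4}.

A first test for any F(t): its t-derivative must equal f(t) identically.
Check: d/dt[\frac{c t^{2} + 6 \log{\left(3 t - \frac{3}{2} \right)}}{4}] = \frac{2 c t^{2} - c t + 6}{4 t - 2}, which equals f(t).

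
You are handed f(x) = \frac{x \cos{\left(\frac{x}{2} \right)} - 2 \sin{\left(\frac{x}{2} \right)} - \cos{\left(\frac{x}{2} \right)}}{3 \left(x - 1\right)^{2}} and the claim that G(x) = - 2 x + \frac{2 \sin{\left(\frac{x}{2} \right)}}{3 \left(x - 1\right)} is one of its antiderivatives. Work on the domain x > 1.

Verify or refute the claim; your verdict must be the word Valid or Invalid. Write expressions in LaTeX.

d/dx[G] = \frac{- 6 x^{2} + x \cos{\left(\frac{x}{2} \right)} + 12 x - 2 \sin{\left(\frac{x}{2} \right)} - \cos{\left(\frac{x}{2} \right)} - 6}{3 x^{2} - 6 x + 3}
d/dx[G] - f(x) = -2 != 0.

Invalid: d/dx[G] - f = -2, which is not 0.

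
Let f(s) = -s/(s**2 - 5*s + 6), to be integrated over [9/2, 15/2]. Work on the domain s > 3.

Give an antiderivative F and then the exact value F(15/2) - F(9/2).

Antiderivative: F(s) = -3*log(s - 3) + 2*log(s - 2); value = -3*log(9/2) - 2*log(5/2) + 3*log(3/2) + 2*log(11/2)

Factor the denominator ((s - 3)*(s - 2)) and decompose: f = 2/(s - 2) - 3/(s - 3); each piece integrates to a log, atan, or power term.
F(s) = -3*log(s - 3) + 2*log(s - 2) is an antiderivative of f.
Check: d/ds[-3*log(s - 3) + 2*log(s - 2)] = -s/(s**2 - 5*s + 6) = f(s).
F(15/2) = -3*log(9/2) + 2*log(11/2); F(9/2) = -3*log(3/2) + 2*log(5/2).
Integral = F(15/2) - F(9/2) = -3*log(9/2) - 2*log(5/2) + 3*log(3/2) + 2*log(11/2).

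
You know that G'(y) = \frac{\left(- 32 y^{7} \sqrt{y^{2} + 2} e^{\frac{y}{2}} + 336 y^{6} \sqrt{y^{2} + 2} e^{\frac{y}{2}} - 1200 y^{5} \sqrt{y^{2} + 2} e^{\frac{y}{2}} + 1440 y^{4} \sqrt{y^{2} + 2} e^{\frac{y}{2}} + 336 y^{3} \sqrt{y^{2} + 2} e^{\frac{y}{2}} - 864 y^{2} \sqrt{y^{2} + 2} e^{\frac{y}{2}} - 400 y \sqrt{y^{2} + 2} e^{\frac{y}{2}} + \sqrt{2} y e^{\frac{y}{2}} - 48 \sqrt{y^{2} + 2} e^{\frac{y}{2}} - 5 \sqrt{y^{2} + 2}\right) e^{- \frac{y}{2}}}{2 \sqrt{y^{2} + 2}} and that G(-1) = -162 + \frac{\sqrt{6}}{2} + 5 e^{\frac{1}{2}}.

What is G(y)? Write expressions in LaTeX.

G(y) = - \frac{\left(4 y^{8} e^{\frac{y}{2}} - 48 y^{7} e^{\frac{y}{2}} + 200 y^{6} e^{\frac{y}{2}} - 288 y^{5} e^{\frac{y}{2}} - 84 y^{4} e^{\frac{y}{2}} + 288 y^{3} e^{\frac{y}{2}} + 200 y^{2} e^{\frac{y}{2}} + 48 y e^{\frac{y}{2}} - \sqrt{2} \sqrt{y^{2} + 2} e^{\frac{y}{2}} + 4 e^{\frac{y}{2}} - 10\right) e^{- \frac{y}{2}}}{2}

A first test for any G(y): its y-derivative must equal the given G'(y).
A general antiderivative is \sqrt{\frac{y^{2}}{2} + 1} - 2 \left(- y^{2} + 3 y + 1\right)^{4} + 5 e^{- \frac{y}{2}} + C.
The condition gives C = -162 + \frac{\sqrt{6}}{2} + 5 e^{\frac{1}{2}} - (-162 + \frac{\sqrt{6}}{2} + 5 e^{\frac{1}{2}}) = 0.
So G(y) = - \frac{\left(4 y^{8} e^{\frac{y}{2}} - 48 y^{7} e^{\frac{y}{2}} + 200 y^{6} e^{\frac{y}{2}} - 288 y^{5} e^{\frac{y}{2}} - 84 y^{4} e^{\frac{y}{2}} + 288 y^{3} e^{\frac{y}{2}} + 200 y^{2} e^{\frac{y}{2}} + 48 y e^{\frac{y}{2}} - \sqrt{2} \sqrt{y^{2} + 2} e^{\frac{y}{2}} + 4 e^{\frac{y}{2}} - 10\right) e^{- \frac{y}{2}}}{2}.
Check: d/dy[- \frac{\left(4 y^{8} e^{\frac{y}{2}} - 48 y^{7} e^{\frac{y}{2}} + 200 y^{6} e^{\frac{y}{2}} - 288 y^{5} e^{\frac{y}{2}} - 84 y^{4} e^{\frac{y}{2}} + 288 y^{3} e^{\frac{y}{2}} + 200 y^{2} e^{\frac{y}{2}} + 48 y e^{\frac{y}{2}} - \sqrt{2} \sqrt{y^{2} + 2} e^{\frac{y}{2}} + 4 e^{\frac{y}{2}} - 10\right) e^{- \frac{y}{2}}}{2}] = \frac{\left(- 32 y^{7} \sqrt{y^{2} + 2} e^{\frac{y}{2}} + 336 y^{6} \sqrt{y^{2} + 2} e^{\frac{y}{2}} - 1200 y^{5} \sqrt{y^{2} + 2} e^{\frac{y}{2}} + 1440 y^{4} \sqrt{y^{2} + 2} e^{\frac{y}{2}} + 336 y^{3} \sqrt{y^{2} + 2} e^{\frac{y}{2}} - 864 y^{2} \sqrt{y^{2} + 2} e^{\frac{y}{2}} - 400 y \sqrt{y^{2} + 2} e^{\frac{y}{2}} + \sqrt{2} y e^{\frac{y}{2}} - 48 \sqrt{y^{2} + 2} e^{\frac{y}{2}} - 5 \sqrt{y^{2} + 2}\right) e^{- \frac{y}{2}}}{2 \sqrt{y^{2} + 2}} = G'(y).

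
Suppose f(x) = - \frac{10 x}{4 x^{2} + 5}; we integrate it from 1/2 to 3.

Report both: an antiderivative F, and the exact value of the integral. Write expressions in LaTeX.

Antiderivative: F(x) = - \frac{5 \log{\left(2 x^{2} + \frac{5}{2} \right)}}{4}; value = - \frac{5 \log{\left(\frac{41}{2} \right)}}{4} + \frac{5 \log{\left(3 \right)}}{4}

f matches the chain-rule pattern g'(h)*h' with inner function h(x) = 2 x^{2} + \frac{5}{2}; substituting u = h(x) collapses the integral.
F(x) = - \frac{5 \log{\left(2 x^{2} + \frac{5}{2} \right)}}{4} is an antiderivative of f.
Check: d/dx[- \frac{5 \log{\left(2 x^{2} + \frac{5}{2} \right)}}{4}] = - \frac{10 x}{4 x^{2} + 5} = f(x).
F(3) = - \frac{5 \log{\left(\frac{41}{2} \right)}}{4}; F(1/2) = - \frac{5 \log{\left(3 \right)}}{4}.
Integral = F(3) - F(1/2) = - \frac{5 \log{\left(\frac{41}{2} \right)}}{4} + \frac{5 \log{\left(3 \right)}}{4}.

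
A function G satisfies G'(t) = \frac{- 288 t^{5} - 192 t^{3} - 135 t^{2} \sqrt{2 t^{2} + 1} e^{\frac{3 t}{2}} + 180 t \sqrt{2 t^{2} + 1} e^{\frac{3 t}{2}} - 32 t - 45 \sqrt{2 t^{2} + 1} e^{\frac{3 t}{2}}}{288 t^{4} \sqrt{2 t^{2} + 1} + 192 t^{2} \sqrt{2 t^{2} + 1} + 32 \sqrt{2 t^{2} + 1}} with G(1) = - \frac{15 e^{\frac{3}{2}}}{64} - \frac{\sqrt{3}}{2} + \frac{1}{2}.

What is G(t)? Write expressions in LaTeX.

G(t) = \frac{24 t^{2} - 8 \sqrt{2 t^{2} + 1} \left(3 t^{2} + 1\right) - 15 e^{\frac{3 t}{2}} + 8}{16 \left(3 t^{2} + 1\right)}

Since d/dt undoes antidifferentiation here, G(t) must give back the stated G'(t).
A general antiderivative is - \frac{\sqrt{2 t^{2} + 1}}{2} - \frac{5 e^{\frac{3 t}{2}}}{4 \left(4 t^{2} + \frac{4}{3}\right)} + C.
The condition gives C = - \frac{15 e^{\frac{3}{2}}}{64} - \frac{\sqrt{3}}{2} + \frac{1}{2} - (- \frac{15 e^{\frac{3}{2}}}{64} - \frac{\sqrt{3}}{2}) = \frac{1}{2}.
So G(t) = \frac{24 t^{2} - 8 \sqrt{2 t^{2} + 1} \left(3 t^{2} + 1\right) - 15 e^{\frac{3 t}{2}} + 8}{16 \left(3 t^{2} + 1\right)}.
Check: d/dt[\frac{24 t^{2} - 8 \sqrt{2 t^{2} + 1} \left(3 t^{2} + 1\right) - 15 e^{\frac{3 t}{2}} + 8}{16 \left(3 t^{2} + 1\right)}] = \frac{- 288 t^{5} - 192 t^{3} - 135 t^{2} \sqrt{2 t^{2} + 1} e^{\frac{3 t}{2}} + 180 t \sqrt{2 t^{2} + 1} e^{\frac{3 t}{2}} - 32 t - 45 \sqrt{2 t^{2} + 1} e^{\frac{3 t}{2}}}{288 t^{4} \sqrt{2 t^{2} + 1} + 192 t^{2} \sqrt{2 t^{2} + 1} + 32 \sqrt{2 t^{2} + 1}} = G'(t).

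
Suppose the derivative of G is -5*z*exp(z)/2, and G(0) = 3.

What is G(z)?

G'(z) has the shape u'v + uv' for u = 5/2 - 5*z/2 and v = exp(z) — it is the derivative of the product u*v.
A general antiderivative is (5 - 5*z)*exp(z)/2 + C.
The condition gives C = 3 - (5/2) = 1/2.
So G(z) = (5*(1 - z)*exp(z) + 1)/2.
Check: d/dz[(5*(1 - z)*exp(z) + 1)/2] = -5*z*exp(z)/2 = G'(z).

G(z) = (5*(1 - z)*exp(z) + 1)/2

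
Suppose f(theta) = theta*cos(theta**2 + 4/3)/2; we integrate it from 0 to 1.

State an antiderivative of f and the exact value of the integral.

Antiderivative: F(theta) = sin(theta**2 + 4/3)/4; value = -sin(4/3)/4 + sin(7/3)/4

f matches the chain-rule pattern g'(h)*h' with inner function h(theta) = theta**2 + 4/3; substituting u = h(theta) collapses the integral.
F(theta) = sin(theta**2 + 4/3)/4 is an antiderivative of f.
Check: d/dtheta[sin(theta**2 + 4/3)/4] = theta*cos(theta**2 + 4/3)/2 = f(theta).
F(1) = sin(7/3)/4; F(0) = sin(4/3)/4.
Integral = F(1) - F(0) = -sin(4/3)/4 + sin(7/3)/4.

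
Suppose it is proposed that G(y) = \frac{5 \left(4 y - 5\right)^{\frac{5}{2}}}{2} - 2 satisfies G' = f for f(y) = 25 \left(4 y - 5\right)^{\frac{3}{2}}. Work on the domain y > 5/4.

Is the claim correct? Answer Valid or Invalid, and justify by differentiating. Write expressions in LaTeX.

Valid: G'(y) = f(y).

d/dy[G] = 100 y \sqrt{4 y - 5} - 125 \sqrt{4 y - 5}
This equals f(y) exactly, so the claim holds.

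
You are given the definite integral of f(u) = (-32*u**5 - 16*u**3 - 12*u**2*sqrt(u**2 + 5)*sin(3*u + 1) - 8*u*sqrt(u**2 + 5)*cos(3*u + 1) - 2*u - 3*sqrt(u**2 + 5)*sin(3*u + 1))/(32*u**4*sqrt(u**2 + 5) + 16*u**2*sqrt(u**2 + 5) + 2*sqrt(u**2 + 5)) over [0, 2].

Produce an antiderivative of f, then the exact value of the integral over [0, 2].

Antiderivative: F(u) = (-8*u**2*sqrt(u**2 + 5) - 2*sqrt(u**2 + 5) + cos(3*u + 1))/(8*u**2 + 2); value = -3 - cos(1)/2 + cos(7)/34 + sqrt(5)

A candidate is checked by its d/du: the result must match f(u).
F(u) = (-8*u**2*sqrt(u**2 + 5) - 2*sqrt(u**2 + 5) + cos(3*u + 1))/(8*u**2 + 2) is an antiderivative of f.
Check: d/du[(-8*u**2*sqrt(u**2 + 5) - 2*sqrt(u**2 + 5) + cos(3*u + 1))/(8*u**2 + 2)] = (-32*u**5 - 16*u**3 - 12*u**2*sqrt(u**2 + 5)*sin(3*u + 1) - 8*u*sqrt(u**2 + 5)*cos(3*u + 1) - 2*u - 3*sqrt(u**2 + 5)*sin(3*u + 1))/(32*u**4*sqrt(u**2 + 5) + 16*u**2*sqrt(u**2 + 5) + 2*sqrt(u**2 + 5)) = f(u).
F(2) = -3 + cos(7)/34; F(0) = -sqrt(5) + cos(1)/2.
Integral = F(2) - F(0) = -3 - cos(1)/2 + cos(7)/34 + sqrt(5).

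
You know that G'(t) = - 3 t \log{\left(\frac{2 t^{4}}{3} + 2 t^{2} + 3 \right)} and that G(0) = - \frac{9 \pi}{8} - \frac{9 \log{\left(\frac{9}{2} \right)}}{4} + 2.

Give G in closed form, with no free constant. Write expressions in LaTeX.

G(t) = - \frac{3 t^{2} \log{\left(\frac{2 t^{4}}{3} + 2 t^{2} + 3 \right)}}{2} + 3 t^{2} - \frac{9 \log{\left(t^{4} + 3 t^{2} + \frac{9}{2} \right)}}{4} - \frac{9 \operatorname{atan}{\left(\frac{2 t^{2}}{3} + 1 \right)}}{2} + 2

Check a candidate G(t) by differentiating: d/dt[G] must match the given G'(t).
A general antiderivative is - \frac{3 t^{2} \log{\left(\frac{2 t^{4}}{3} + 2 t^{2} + 3 \right)}}{2} + 3 t^{2} - \frac{9 \log{\left(t^{4} + 3 t^{2} + \frac{9}{2} \right)}}{4} - \frac{9 \operatorname{atan}{\left(\frac{2 t^{2}}{3} + 1 \right)}}{2} + C.
The condition gives C = - \frac{9 \pi}{8} - \frac{9 \log{\left(\frac{9}{2} \right)}}{4} + 2 - (- \frac{9 \pi}{8} - \frac{9 \log{\left(\frac{9}{2} \right)}}{4}) = 2.
So G(t) = - \frac{3 t^{2} \log{\left(\frac{2 t^{4}}{3} + 2 t^{2} + 3 \right)}}{2} + 3 t^{2} - \frac{9 \log{\left(t^{4} + 3 t^{2} + \frac{9}{2} \right)}}{4} - \frac{9 \operatorname{atan}{\left(\frac{2 t^{2}}{3} + 1 \right)}}{2} + 2.
Check: d/dt[- \frac{3 t^{2} \log{\left(\frac{2 t^{4}}{3} + 2 t^{2} + 3 \right)}}{2} + 3 t^{2} - \frac{9 \log{\left(t^{4} + 3 t^{2} + \frac{9}{2} \right)}}{4} - \frac{9 \operatorname{atan}{\left(\frac{2 t^{2}}{3} + 1 \right)}}{2} + 2] = - 3 t \log{\left(\frac{2 t^{4}}{3} + 2 t^{2} + 3 \right)} = G'(t).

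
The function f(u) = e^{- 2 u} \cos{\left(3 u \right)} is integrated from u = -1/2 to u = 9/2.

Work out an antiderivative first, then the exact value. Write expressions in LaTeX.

Any candidate F(u) must reproduce f(u) exactly when differentiated.
F(u) = \frac{3 e^{- 2 u} \sin{\left(3 u \right)}}{13} - \frac{2 e^{- 2 u} \cos{\left(3 u \right)}}{13} is an antiderivative of f.
Check: d/du[\frac{3 e^{- 2 u} \sin{\left(3 u \right)}}{13} - \frac{2 e^{- 2 u} \cos{\left(3 u \right)}}{13}] = e^{- 2 u} \cos{\left(3 u \right)} = f(u).
F(9/2) = - \frac{2 \cos{\left(\frac{27}{2} \right)}}{13 e^{9}} + \frac{3 \sin{\left(\frac{27}{2} \right)}}{13 e^{9}}; F(-1/2) = - \frac{3 e \sin{\left(\frac{3}{2} \right)}}{13} - \frac{2 e \cos{\left(\frac{3}{2} \right)}}{13}.
Integral = F(9/2) - F(-1/2) = - \frac{2 \cos{\left(\frac{27}{2} \right)}}{13 e^{9}} + \frac{3 \sin{\left(\frac{27}{2} \right)}}{13 e^{9}} + \frac{2 e \cos{\left(\frac{3}{2} \right)}}{13} + \frac{3 e \sin{\left(\frac{3}{2} \right)}}{13}.

Antiderivative: F(u) = \frac{3 e^{- 2 u} \sin{\left(3 u \right)}}{13} - \frac{2 e^{- 2 u} \cos{\left(3 u \right)}}{13}; value = - \frac{2 \cos{\left(\frac{27}{2} \right)}}{13 e^{9}} + \frac{3 \sin{\left(\frac{27}{2} \right)}}{13 e^{9}} + \frac{2 e \cos{\left(\frac{3}{2} \right)}}{13} + \frac{3 e \sin{\left(\frac{3}{2} \right)}}{13}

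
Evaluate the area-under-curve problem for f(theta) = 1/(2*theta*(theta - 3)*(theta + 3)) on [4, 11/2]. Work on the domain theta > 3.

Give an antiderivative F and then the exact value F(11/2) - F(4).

Antiderivative: F(theta) = (-2*log(theta) + log(theta**2 - 9))/36; value = -log(11/2)/18 - log(7)/36 + log(4)/18 + log(85/4)/36

Factor the denominator (2*theta*(theta - 3)*(theta + 3)) and decompose: f = 1/(36*(theta + 3)) + 1/(36*(theta - 3)) - 1/(18*theta); each piece integrates to a log, atan, or power term.
F(theta) = (-2*log(theta) + log(theta**2 - 9))/36 is an antiderivative of f.
Check: d/dtheta[(-2*log(theta) + log(theta**2 - 9))/36] = 1/(2*theta**3 - 18*theta), which equals f(theta).
F(11/2) = -log(11/2)/18 + log(85/4)/36; F(4) = -log(4)/18 + log(7)/36.
Integral = F(11/2) - F(4) = -log(11/2)/18 - log(7)/36 + log(4)/18 + log(85/4)/36.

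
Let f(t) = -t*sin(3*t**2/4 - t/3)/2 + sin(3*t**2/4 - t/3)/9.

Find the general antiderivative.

F(t) = cos(3*t**2/4 - t/3)/3 + C

The substitution u = 3*t**2/4 - t/3 works: f is exactly (dF/du)*(du/dt) for that inner function.
Check: d/dt[cos(3*t**2/4 - t/3)/3] = -t*sin(3*t**2/4 - t/3)/2 + sin(3*t**2/4 - t/3)/9 = f(t).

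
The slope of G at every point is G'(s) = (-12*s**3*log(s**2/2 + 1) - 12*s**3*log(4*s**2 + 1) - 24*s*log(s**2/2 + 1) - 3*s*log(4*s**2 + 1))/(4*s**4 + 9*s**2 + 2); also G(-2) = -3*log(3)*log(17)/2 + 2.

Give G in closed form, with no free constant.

G(s) = -3*log(s**2/2 + 1)*log(4*s**2 + 1)/2 + 2

G'(s) has the shape u'v + uv' for u = -3*log(s**2/2 + 1)/2 and v = log(4*s**2 + 1) — it is the derivative of the product u*v.
A general antiderivative is -3*log(s**2/2 + 1)*log(4*s**2 + 1)/2 + C.
The condition gives C = -3*log(3)*log(17)/2 + 2 - (-3*log(3)*log(17)/2) = 2.
So G(s) = -3*log(s**2/2 + 1)*log(4*s**2 + 1)/2 + 2.
Check: d/ds[-3*log(s**2/2 + 1)*log(4*s**2 + 1)/2 + 2] = (-12*s**3*log(s**2/2 + 1) - 12*s**3*log(4*s**2 + 1) - 24*s*log(s**2/2 + 1) - 3*s*log(4*s**2 + 1))/(4*s**4 + 9*s**2 + 2) = G'(s).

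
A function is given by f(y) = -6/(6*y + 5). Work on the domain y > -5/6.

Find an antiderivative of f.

Differentiate the proposed F(y) back; it has to land on f(y) exactly.
Check: d/dy[-log(3*y + 5/2)] = -6/(6*y + 5) = f(y).

An antiderivative is F(y) = -log(3*y + 5/2).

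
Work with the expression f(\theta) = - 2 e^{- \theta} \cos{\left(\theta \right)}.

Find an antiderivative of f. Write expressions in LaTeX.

An antiderivative is F(\theta) = - e^{- \theta} \sin{\left(\theta \right)} + e^{- \theta} \cos{\left(\theta \right)}.

Whatever form F(\theta) takes, F'(\theta) = f(\theta) is non-negotiable.
Check: d/d\theta[- e^{- \theta} \sin{\left(\theta \right)} + e^{- \theta} \cos{\left(\theta \right)}] = - 2 e^{- \theta} \cos{\left(\theta \right)} = f(\theta).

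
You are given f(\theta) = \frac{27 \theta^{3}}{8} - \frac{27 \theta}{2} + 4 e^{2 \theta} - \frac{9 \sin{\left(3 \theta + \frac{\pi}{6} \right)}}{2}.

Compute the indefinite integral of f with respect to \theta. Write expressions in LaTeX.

F(\theta) = \frac{27 \theta^{4} - 216 \theta^{2} + 64 e^{2 \theta} + 48 \cos{\left(3 \theta + \frac{\pi}{6} \right)} + 432}{32} + C

The integrand splits into summands that can be handled one at a time.
Check: d/d\theta[\frac{27 \theta^{4} - 216 \theta^{2} + 64 e^{2 \theta} + 48 \cos{\left(3 \theta + \frac{\pi}{6} \right)} + 432}{32}] = \frac{27 \theta^{3}}{8} - \frac{27 \theta}{2} + 4 e^{2 \theta} - \frac{9 \sin{\left(3 \theta + \frac{\pi}{6} \right)}}{2} = f(\theta).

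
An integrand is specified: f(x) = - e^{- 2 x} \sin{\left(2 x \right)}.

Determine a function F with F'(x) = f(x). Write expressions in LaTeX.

An antiderivative is F(x) = \frac{e^{- 2 x} \sin{\left(2 x \right)}}{4} + \frac{e^{- 2 x} \cos{\left(2 x \right)}}{4}.

Recover f(x) by differentiating a candidate F(x); any mismatch rules it out.
Check: d/dx[\frac{e^{- 2 x} \sin{\left(2 x \right)}}{4} + \frac{e^{- 2 x} \cos{\left(2 x \right)}}{4}] = - e^{- 2 x} \sin{\left(2 x \right)} = f(x).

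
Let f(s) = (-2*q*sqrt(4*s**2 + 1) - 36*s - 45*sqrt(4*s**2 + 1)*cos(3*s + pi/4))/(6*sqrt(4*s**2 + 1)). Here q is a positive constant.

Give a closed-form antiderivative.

Recover f(s) by differentiating a candidate F(s); any mismatch rules it out.
Check: d/ds[-q*s/3 - 3*sqrt(4*s**2 + 1)/2 - 5*sin(3*s + pi/4)/2] = (-2*q*sqrt(4*s**2 + 1) - 36*s - 45*sqrt(4*s**2 + 1)*cos(3*s + pi/4))/(6*sqrt(4*s**2 + 1)) = f(s).

An antiderivative is F(s) = -q*s/3 - 3*sqrt(4*s**2 + 1)/2 - 5*sin(3*s + pi/4)/2.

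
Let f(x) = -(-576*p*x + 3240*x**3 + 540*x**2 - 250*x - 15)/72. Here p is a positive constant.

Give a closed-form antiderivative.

An antiderivative F(x) passes only if d/dx[F] lands on f(x) exactly.
Check: d/dx[4*p*x**2 - 5*(-3*x**2 - x/3 + 1/4)**2/4] = 8*p*x - 45*x**3 - 15*x**2/2 + 125*x/36 + 5/24, which equals f(x).

An antiderivative is F(x) = 4*p*x**2 - 5*(-3*x**2 - x/3 + 1/4)**2/4.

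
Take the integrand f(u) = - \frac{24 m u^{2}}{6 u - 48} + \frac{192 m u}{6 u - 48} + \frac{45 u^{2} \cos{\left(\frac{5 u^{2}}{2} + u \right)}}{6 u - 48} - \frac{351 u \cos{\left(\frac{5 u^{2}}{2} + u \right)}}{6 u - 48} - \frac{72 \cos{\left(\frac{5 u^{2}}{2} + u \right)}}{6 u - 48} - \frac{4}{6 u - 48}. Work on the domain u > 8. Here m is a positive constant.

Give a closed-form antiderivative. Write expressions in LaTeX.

An antiderivative is F(u) = - 2 m u^{2} - \frac{2 \log{\left(\frac{u}{2} - 4 \right)}}{3} + \frac{3 \sin{\left(\frac{5 u^{2}}{2} + u \right)}}{2}.

Integrate term by term and add the pieces.
Check: d/du[- 2 m u^{2} - \frac{2 \log{\left(\frac{u}{2} - 4 \right)}}{3} + \frac{3 \sin{\left(\frac{5 u^{2}}{2} + u \right)}}{2}] = \frac{- 24 m u^{2} + 192 m u + 45 u^{2} \cos{\left(\frac{5 u^{2}}{2} + u \right)} - 351 u \cos{\left(\frac{5 u^{2}}{2} + u \right)} - 72 \cos{\left(\frac{5 u^{2}}{2} + u \right)} - 4}{6 u - 48}, which equals f(u).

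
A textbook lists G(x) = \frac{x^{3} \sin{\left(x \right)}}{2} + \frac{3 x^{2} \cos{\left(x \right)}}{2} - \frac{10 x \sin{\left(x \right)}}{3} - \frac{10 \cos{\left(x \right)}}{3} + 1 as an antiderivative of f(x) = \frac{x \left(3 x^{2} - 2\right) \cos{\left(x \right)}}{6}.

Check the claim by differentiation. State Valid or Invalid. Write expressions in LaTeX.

Valid: G'(x) = f(x).

d/dx[G] = \frac{x^{3} \cos{\left(x \right)}}{2} - \frac{x \cos{\left(x \right)}}{3}
This equals f(x) exactly, so the claim holds.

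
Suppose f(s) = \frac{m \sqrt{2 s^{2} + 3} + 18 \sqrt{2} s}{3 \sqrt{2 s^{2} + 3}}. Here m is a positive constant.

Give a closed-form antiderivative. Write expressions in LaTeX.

Any candidate F(s) must reproduce f(s) exactly when differentiated.
Check: d/ds[\frac{m s}{3} + 3 \sqrt{4 s^{2} + 6}] = \frac{m \sqrt{2 s^{2} + 3} + 18 \sqrt{2} s}{3 \sqrt{2 s^{2} + 3}} = f(s).

An antiderivative is F(s) = \frac{m s}{3} + 3 \sqrt{4 s^{2} + 6}.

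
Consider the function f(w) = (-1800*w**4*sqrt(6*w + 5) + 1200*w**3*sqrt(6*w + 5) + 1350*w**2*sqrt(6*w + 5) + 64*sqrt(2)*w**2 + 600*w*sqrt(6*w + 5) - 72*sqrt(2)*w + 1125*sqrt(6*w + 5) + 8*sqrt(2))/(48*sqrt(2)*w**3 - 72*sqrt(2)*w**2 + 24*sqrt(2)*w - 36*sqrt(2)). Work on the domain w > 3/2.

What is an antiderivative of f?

Check any antiderivative F(w) by computing F'(w) and comparing it with f(w).
Check: d/dw[(-5*sqrt(2)*(6*w + 5)**(5/2) + 8*log(4*w - 6) + 12*log(4*w**2 + 2))/24] = (-1800*sqrt(2)*w**4*sqrt(6*w + 5) + 1200*sqrt(2)*w**3*sqrt(6*w + 5) + 1350*sqrt(2)*w**2*sqrt(6*w + 5) + 128*w**2 + 600*sqrt(2)*w*sqrt(6*w + 5) - 144*w + 1125*sqrt(2)*sqrt(6*w + 5) + 16)/(96*w**3 - 144*w**2 + 48*w - 72), which equals f(w).

An antiderivative is F(w) = (-5*sqrt(2)*(6*w + 5)**(5/2) + 8*log(4*w - 6) + 12*log(4*w**2 + 2))/24.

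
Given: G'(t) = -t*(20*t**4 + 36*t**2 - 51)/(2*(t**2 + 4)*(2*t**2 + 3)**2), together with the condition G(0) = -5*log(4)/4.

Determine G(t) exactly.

Any candidate G(t) must reproduce the stated G'(t) exactly.
A general antiderivative is -5*log(t**2 + 4)/4 - 3/(2*(t**2 + 3/2)) + C.
The condition gives C = -5*log(4)/4 - (-5*log(4)/4 - 1) = 1.
So G(t) = (-10*t**2*log(t**2 + 4) + 8*t**2 - 15*log(t**2 + 4))/(8*t**2 + 12).
Check: d/dt[(-10*t**2*log(t**2 + 4) + 8*t**2 - 15*log(t**2 + 4))/(8*t**2 + 12)] = (-20*t**5 - 36*t**3 + 51*t)/(8*t**6 + 56*t**4 + 114*t**2 + 72), which equals G'(t).

G(t) = (-10*t**2*log(t**2 + 4) + 8*t**2 - 15*log(t**2 + 4))/(8*t**2 + 12)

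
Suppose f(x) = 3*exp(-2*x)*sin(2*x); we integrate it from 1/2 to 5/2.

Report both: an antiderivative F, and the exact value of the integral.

Antiderivative: F(x) = (-3*sin(2*x) - 3*cos(2*x))*exp(-2*x)/4; value = -3*exp(-5)*cos(5)/4 - 3*exp(-5)*sin(5)/4 + 3*exp(-1)*cos(1)/4 + 3*exp(-1)*sin(1)/4

Differentiate the proposed F(x) back; it has to land on f(x) exactly.
F(x) = (-3*sin(2*x) - 3*cos(2*x))*exp(-2*x)/4 is an antiderivative of f.
Check: d/dx[(-3*sin(2*x) - 3*cos(2*x))*exp(-2*x)/4] = 3*exp(-2*x)*sin(2*x) = f(x).
F(5/2) = -3*exp(-5)*cos(5)/4 - 3*exp(-5)*sin(5)/4; F(1/2) = -3*exp(-1)*sin(1)/4 - 3*exp(-1)*cos(1)/4.
Integral = F(5/2) - F(1/2) = -3*exp(-5)*cos(5)/4 - 3*exp(-5)*sin(5)/4 + 3*exp(-1)*cos(1)/4 + 3*exp(-1)*sin(1)/4.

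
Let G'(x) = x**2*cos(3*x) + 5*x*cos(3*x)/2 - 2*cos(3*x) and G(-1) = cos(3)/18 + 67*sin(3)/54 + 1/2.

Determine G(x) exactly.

G(x) = x**2*sin(3*x)/3 + 5*x*sin(3*x)/6 + 2*x*cos(3*x)/9 - 20*sin(3*x)/27 + 5*cos(3*x)/18 + 1/2

The integrand splits into summands that can be handled one at a time.
A general antiderivative is x**2*sin(3*x)/3 + 5*x*sin(3*x)/6 + 2*x*cos(3*x)/9 - 20*sin(3*x)/27 + 5*cos(3*x)/18 + C.
The condition gives C = cos(3)/18 + 67*sin(3)/54 + 1/2 - (cos(3)/18 + 67*sin(3)/54) = 1/2.
So G(x) = x**2*sin(3*x)/3 + 5*x*sin(3*x)/6 + 2*x*cos(3*x)/9 - 20*sin(3*x)/27 + 5*cos(3*x)/18 + 1/2.
Check: d/dx[x**2*sin(3*x)/3 + 5*x*sin(3*x)/6 + 2*x*cos(3*x)/9 - 20*sin(3*x)/27 + 5*cos(3*x)/18 + 1/2] = x**2*cos(3*x) + 5*x*cos(3*x)/2 - 2*cos(3*x) = G'(x).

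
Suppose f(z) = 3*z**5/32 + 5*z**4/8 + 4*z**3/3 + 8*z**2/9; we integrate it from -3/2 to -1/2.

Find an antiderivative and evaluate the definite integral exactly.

f matches the chain-rule pattern g'(h)*h' with inner function h(z) = z**2/4 + 2*z/3; substituting u = h(z) collapses the integral.
F(z) = (z**2/4 + 2*z/3)**3 is an antiderivative of f.
Check: d/dz[(z**2/4 + 2*z/3)**3] = 3*z**5/32 + 5*z**4/8 + 4*z**3/3 + 8*z**2/9 = f(z).
F(-1/2) = -2197/110592; F(-3/2) = -343/4096.
Integral = F(-1/2) - F(-3/2) = 883/13824.

Antiderivative: F(z) = (z**2/4 + 2*z/3)**3; value = 883/13824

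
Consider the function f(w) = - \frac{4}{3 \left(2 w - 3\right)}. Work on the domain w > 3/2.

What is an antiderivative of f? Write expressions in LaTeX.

For F(w) to be correct the identity F'(w) - f(w) = 0 must hold.
Check: d/dw[- \frac{2 \log{\left(2 w - 3 \right)}}{3}] = - \frac{4}{6 w - 9}, which equals f(w).

An antiderivative is F(w) = - \frac{2 \log{\left(2 w - 3 \right)}}{3}.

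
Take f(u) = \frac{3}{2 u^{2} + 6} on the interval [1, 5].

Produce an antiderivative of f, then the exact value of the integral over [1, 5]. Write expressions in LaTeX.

Since d/du undoes antidifferentiation here, F'(u) = f(u) is required of F(u).
F(u) = \frac{\sqrt{3} \operatorname{atan}{\left(\frac{\sqrt{3} u}{3} \right)}}{2} is an antiderivative of f.
Check: d/du[\frac{\sqrt{3} \operatorname{atan}{\left(\frac{\sqrt{3} u}{3} \right)}}{2}] = \frac{3}{2 u^{2} + 6} = f(u).
F(5) = \frac{\sqrt{3} \operatorname{atan}{\left(\frac{5 \sqrt{3}}{3} \right)}}{2}; F(1) = \frac{\sqrt{3} \pi}{12}.
Integral = F(5) - F(1) = - \frac{\sqrt{3} \pi}{12} + \frac{\sqrt{3} \operatorname{atan}{\left(\frac{5 \sqrt{3}}{3} \right)}}{2}.

Antiderivative: F(u) = \frac{\sqrt{3} \operatorname{atan}{\left(\frac{\sqrt{3} u}{3} \right)}}{2}; value = - \frac{\sqrt{3} \pi}{12} + \frac{\sqrt{3} \operatorname{atan}{\left(\frac{5 \sqrt{3}}{3} \right)}}{2}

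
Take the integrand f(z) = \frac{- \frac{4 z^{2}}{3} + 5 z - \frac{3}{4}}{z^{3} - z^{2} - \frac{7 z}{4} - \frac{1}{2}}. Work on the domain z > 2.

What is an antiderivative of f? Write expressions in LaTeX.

Factor the denominator (3 \left(z - 2\right) \left(2 z + 1\right)^{2}) and decompose: f = - \frac{98}{25 \left(2 z + 1\right)} + \frac{86}{15 \left(2 z + 1\right)^{2}} + \frac{47}{75 \left(z - 2\right)}; each piece integrates to a log, atan, or power term.
Check: d/dz[\frac{47 \log{\left(z - 2 \right)}}{75} - \frac{49 \log{\left(z + \frac{1}{2} \right)}}{25} - \frac{43}{30 z + 15}] = \frac{- 16 z^{2} + 60 z - 9}{12 z^{3} - 12 z^{2} - 21 z - 6}, which equals f(z).

An antiderivative is F(z) = \frac{47 \log{\left(z - 2 \right)}}{75} - \frac{49 \log{\left(z + \frac{1}{2} \right)}}{25} - \frac{43}{30 z + 15}.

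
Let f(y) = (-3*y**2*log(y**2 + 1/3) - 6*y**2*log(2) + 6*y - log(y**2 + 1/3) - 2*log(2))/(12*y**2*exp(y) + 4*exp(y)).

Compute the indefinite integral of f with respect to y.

F(y) = exp(-y)*log(4*y**2 + 4/3)/4 + C

Recognize the product-rule pattern: f = u'v + uv' with u = exp(-y)/4, v = log(4*y**2 + 4/3), so integration by parts undoes it.
Check: d/dy[exp(-y)*log(4*y**2 + 4/3)/4] = (-3*y**2*log(y**2 + 1/3) - 6*y**2*log(2) + 6*y - log(y**2 + 1/3) - 2*log(2))/(12*y**2*exp(y) + 4*exp(y)) = f(y).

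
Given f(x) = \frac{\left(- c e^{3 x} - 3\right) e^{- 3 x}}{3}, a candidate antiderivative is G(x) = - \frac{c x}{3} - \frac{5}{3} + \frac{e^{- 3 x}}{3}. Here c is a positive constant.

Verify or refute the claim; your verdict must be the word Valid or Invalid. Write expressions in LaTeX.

d/dx[G] = \frac{\left(- c e^{3 x} - 3\right) e^{- 3 x}}{3}
This equals f(x) exactly, so the claim holds.

Valid. The derivative of G reproduces f.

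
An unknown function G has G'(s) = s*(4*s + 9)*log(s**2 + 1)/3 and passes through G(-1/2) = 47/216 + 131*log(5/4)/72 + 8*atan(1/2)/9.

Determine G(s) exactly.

A candidate passes only if d/ds[G] lands on the given G'(s) exactly.
A general antiderivative is -8*s**3/27 - 3*s**2/2 + 8*s/9 + (4*s**3/9 + 3*s**2/2)*log(s**2 + 1) + 3*log(s**2 + 1)/2 - 8*atan(s)/9 + C.
The condition gives C = 47/216 + 131*log(5/4)/72 + 8*atan(1/2)/9 - (-169/216 + 131*log(5/4)/72 + 8*atan(1/2)/9) = 1.
So G(s) = 4*s**3*log(s**2 + 1)/9 - 8*s**3/27 + 3*s**2*log(s**2 + 1)/2 - 3*s**2/2 + 8*s/9 + 3*log(s**2 + 1)/2 - 8*atan(s)/9 + 1.
Check: d/ds[4*s**3*log(s**2 + 1)/9 - 8*s**3/27 + 3*s**2*log(s**2 + 1)/2 - 3*s**2/2 + 8*s/9 + 3*log(s**2 + 1)/2 - 8*atan(s)/9 + 1] = 4*s**2*log(s**2 + 1)/3 + 3*s*log(s**2 + 1), which equals G'(s).

G(s) = 4*s**3*log(s**2 + 1)/9 - 8*s**3/27 + 3*s**2*log(s**2 + 1)/2 - 3*s**2/2 + 8*s/9 + 3*log(s**2 + 1)/2 - 8*atan(s)/9 + 1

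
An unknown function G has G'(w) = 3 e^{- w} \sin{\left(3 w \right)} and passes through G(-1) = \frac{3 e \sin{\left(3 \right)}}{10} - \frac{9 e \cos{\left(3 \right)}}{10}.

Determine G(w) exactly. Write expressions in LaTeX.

G(w) = \frac{3 \left(- \sin{\left(3 w \right)} - 3 \cos{\left(3 w \right)}\right) e^{- w}}{10}

Whatever form G(w) takes, its d/dw must return the stated G'(w).
A general antiderivative is - \frac{3 e^{- w} \sin{\left(3 w \right)}}{10} - \frac{9 e^{- w} \cos{\left(3 w \right)}}{10} + C.
The condition gives C = \frac{3 e \sin{\left(3 \right)}}{10} - \frac{9 e \cos{\left(3 \right)}}{10} - (\frac{3 e \sin{\left(3 \right)}}{10} - \frac{9 e \cos{\left(3 \right)}}{10}) = 0.
So G(w) = \frac{3 \left(- \sin{\left(3 w \right)} - 3 \cos{\left(3 w \right)}\right) e^{- w}}{10}.
Check: d/dw[\frac{3 \left(- \sin{\left(3 w \right)} - 3 \cos{\left(3 w \right)}\right) e^{- w}}{10}] = 3 e^{- w} \sin{\left(3 w \right)} = G'(w).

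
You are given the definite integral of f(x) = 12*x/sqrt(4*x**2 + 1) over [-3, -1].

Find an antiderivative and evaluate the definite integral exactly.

Antiderivative: F(x) = 3*sqrt(4*x**2 + 1); value = -3*sqrt(37) + 3*sqrt(5)

The substitution u = 4*x**2 + 1 works: f is exactly (dF/du)*(du/dx) for that inner function.
F(x) = 3*sqrt(4*x**2 + 1) is an antiderivative of f.
Check: d/dx[3*sqrt(4*x**2 + 1)] = 12*x/sqrt(4*x**2 + 1) = f(x).
F(-1) = 3*sqrt(5); F(-3) = 3*sqrt(37).
Integral = F(-1) - F(-3) = -3*sqrt(37) + 3*sqrt(5).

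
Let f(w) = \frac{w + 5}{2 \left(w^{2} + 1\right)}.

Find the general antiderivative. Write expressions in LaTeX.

Recover f(w) by differentiating a candidate F(w); any mismatch rules it out.
Check: d/dw[\frac{\log{\left(w^{2} + 1 \right)}}{4} + \frac{5 \operatorname{atan}{\left(w \right)}}{2}] = \frac{w + 5}{2 w^{2} + 2}, which equals f(w).

F(w) = \frac{\log{\left(w^{2} + 1 \right)}}{4} + \frac{5 \operatorname{atan}{\left(w \right)}}{2} + C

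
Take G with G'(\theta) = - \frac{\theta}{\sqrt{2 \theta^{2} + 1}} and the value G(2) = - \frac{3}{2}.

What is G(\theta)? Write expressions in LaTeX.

G'(\theta) matches the chain-rule pattern g'(h)*h' with inner function h(\theta) = 2 \theta^{2} + 1; substituting u = h(\theta) collapses the integral.
A general antiderivative is - \frac{\sqrt{2 \theta^{2} + 1}}{2} + C.
The condition gives C = - \frac{3}{2} - (- \frac{3}{2}) = 0.
So G(\theta) = - \frac{\sqrt{2 \theta^{2} + 1}}{2}.
Check: d/d\theta[- \frac{\sqrt{2 \theta^{2} + 1}}{2}] = - \frac{\theta}{\sqrt{2 \theta^{2} + 1}} = G'(\theta).

G(\theta) = - \frac{\sqrt{2 \theta^{2} + 1}}{2}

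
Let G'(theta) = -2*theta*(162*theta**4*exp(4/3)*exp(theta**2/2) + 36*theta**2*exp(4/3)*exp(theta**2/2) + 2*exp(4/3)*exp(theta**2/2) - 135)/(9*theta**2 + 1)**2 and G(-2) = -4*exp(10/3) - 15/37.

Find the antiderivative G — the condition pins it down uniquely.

G(theta) = -(36*theta**2*exp(4/3)*exp(theta**2/2) + 4*exp(4/3)*exp(theta**2/2) + 15)/(9*theta**2 + 1)

Differentiate the proposed G(theta) back; it has to land on the given G'(theta).
A general antiderivative is -4*exp(theta**2/2 + 4/3) - 5/(3*theta**2 + 1/3) + C.
The condition gives C = -4*exp(10/3) - 15/37 - (-4*exp(10/3) - 15/37) = 0.
So G(theta) = -(36*theta**2*exp(4/3)*exp(theta**2/2) + 4*exp(4/3)*exp(theta**2/2) + 15)/(9*theta**2 + 1).
Check: d/dtheta[-(36*theta**2*exp(4/3)*exp(theta**2/2) + 4*exp(4/3)*exp(theta**2/2) + 15)/(9*theta**2 + 1)] = (-324*theta**5*exp(4/3)*exp(theta**2/2) - 72*theta**3*exp(4/3)*exp(theta**2/2) - 4*theta*exp(4/3)*exp(theta**2/2) + 270*theta)/(81*theta**4 + 18*theta**2 + 1), which equals G'(theta).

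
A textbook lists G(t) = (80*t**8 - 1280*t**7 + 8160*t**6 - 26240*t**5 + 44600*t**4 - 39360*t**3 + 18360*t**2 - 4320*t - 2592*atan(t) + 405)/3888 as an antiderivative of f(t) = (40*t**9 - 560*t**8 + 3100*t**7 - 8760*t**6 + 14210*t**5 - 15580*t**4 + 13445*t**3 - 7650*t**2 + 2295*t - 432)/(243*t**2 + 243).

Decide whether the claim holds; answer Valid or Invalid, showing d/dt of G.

Valid. The derivative of G reproduces f.

d/dt[G] = (40*t**9 - 560*t**8 + 3100*t**7 - 8760*t**6 + 14210*t**5 - 15580*t**4 + 13445*t**3 - 7650*t**2 + 2295*t - 432)/(243*t**2 + 243)
This equals f(t) exactly, so the claim holds.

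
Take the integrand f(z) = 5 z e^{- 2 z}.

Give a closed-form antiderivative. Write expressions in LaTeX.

An antiderivative is F(z) = \frac{\left(- 10 z - 5\right) e^{- 2 z}}{4}.

Recognize the product-rule pattern: f = u'v + uv' with u = - \frac{5 z}{2} - \frac{5}{4}, v = e^{- 2 z}, so integration by parts undoes it.
Check: d/dz[\frac{\left(- 10 z - 5\right) e^{- 2 z}}{4}] = 5 z e^{- 2 z} = f(z).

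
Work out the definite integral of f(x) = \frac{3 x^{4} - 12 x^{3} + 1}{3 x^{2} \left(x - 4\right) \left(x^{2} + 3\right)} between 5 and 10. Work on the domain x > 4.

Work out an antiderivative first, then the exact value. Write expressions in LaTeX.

Antiderivative: F(x) = \frac{- 57 x \log{\left(x \right)} + 9 x \log{\left(x - 4 \right)} + 4128 x \log{\left(x^{2} + 3 \right)} + 64 \sqrt{3} x \operatorname{atan}{\left(\frac{\sqrt{3} x}{3} \right)} + 228}{8208 x}; value = - \frac{86 \log{\left(28 \right)}}{171} - \frac{4 \sqrt{3} \operatorname{atan}{\left(\frac{5 \sqrt{3}}{3} \right)}}{513} - \frac{\log{\left(10 \right)}}{144} - \frac{1}{360} + \frac{\log{\left(6 \right)}}{912} + \frac{\log{\left(5 \right)}}{144} + \frac{4 \sqrt{3} \operatorname{atan}{\left(\frac{10 \sqrt{3}}{3} \right)}}{513} + \frac{86 \log{\left(103 \right)}}{171}

Factor the denominator (3 x^{2} \left(x - 4\right) \left(x^{2} + 3\right)) and decompose: f = \frac{4 \left(43 x + 1\right)}{171 \left(x^{2} + 3\right)} + \frac{1}{912 \left(x - 4\right)} - \frac{1}{144 x} - \frac{1}{36 x^{2}}; each piece integrates to a log, atan, or power term.
F(x) = \frac{- 57 x \log{\left(x \right)} + 9 x \log{\left(x - 4 \right)} + 4128 x \log{\left(x^{2} + 3 \right)} + 64 \sqrt{3} x \operatorname{atan}{\left(\frac{\sqrt{3} x}{3} \right)} + 228}{8208 x} is an antiderivative of f.
Check: d/dx[\frac{- 57 x \log{\left(x \right)} + 9 x \log{\left(x - 4 \right)} + 4128 x \log{\left(x^{2} + 3 \right)} + 64 \sqrt{3} x \operatorname{atan}{\left(\frac{\sqrt{3} x}{3} \right)} + 228}{8208 x}] = \frac{3 x^{4} - 12 x^{3} + 1}{3 x^{5} - 12 x^{4} + 9 x^{3} - 36 x^{2}}, which equals f(x).
F(10) = - \frac{\log{\left(10 \right)}}{144} + \frac{\log{\left(6 \right)}}{912} + \frac{1}{360} + \frac{4 \sqrt{3} \operatorname{atan}{\left(\frac{10 \sqrt{3}}{3} \right)}}{513} + \frac{86 \log{\left(103 \right)}}{171}; F(5) = - \frac{\log{\left(5 \right)}}{144} + \frac{1}{180} + \frac{4 \sqrt{3} \operatorname{atan}{\left(\frac{5 \sqrt{3}}{3} \right)}}{513} + \frac{86 \log{\left(28 \right)}}{171}.
Integral = F(10) - F(5) = - \frac{86 \log{\left(28 \right)}}{171} - \frac{4 \sqrt{3} \operatorname{atan}{\left(\frac{5 \sqrt{3}}{3} \right)}}{513} - \frac{\log{\left(10 \right)}}{144} - \frac{1}{360} + \frac{\log{\left(6 \right)}}{912} + \frac{\log{\left(5 \right)}}{144} + \frac{4 \sqrt{3} \operatorname{atan}{\left(\frac{10 \sqrt{3}}{3} \right)}}{513} + \frac{86 \log{\left(103 \right)}}{171}.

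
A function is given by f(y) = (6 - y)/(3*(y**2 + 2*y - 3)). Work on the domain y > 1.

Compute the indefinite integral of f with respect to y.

Factor the denominator (3*(y - 1)*(y + 3)) and decompose: f = -3/(4*(y + 3)) + 5/(12*(y - 1)); each piece integrates to a log, atan, or power term.
Check: d/dy[5*log(y - 1)/12 - 3*log(y + 3)/4] = (6 - y)/(3*y**2 + 6*y - 9), which equals f(y).

F(y) = 5*log(y - 1)/12 - 3*log(y + 3)/4 + C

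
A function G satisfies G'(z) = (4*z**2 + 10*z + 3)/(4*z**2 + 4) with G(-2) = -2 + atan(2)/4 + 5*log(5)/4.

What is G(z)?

For G(z) to be correct, d/dz[G] must agree with the stated G'(z) identically.
A general antiderivative is z + 5*log(z**2 + 1)/4 - atan(z)/4 + C.
The condition gives C = -2 + atan(2)/4 + 5*log(5)/4 - (-2 + atan(2)/4 + 5*log(5)/4) = 0.
So G(z) = z + 5*log(z**2 + 1)/4 - atan(z)/4.
Check: d/dz[z + 5*log(z**2 + 1)/4 - atan(z)/4] = (4*z**2 + 10*z + 3)/(4*z**2 + 4) = G'(z).

G(z) = z + 5*log(z**2 + 1)/4 - atan(z)/4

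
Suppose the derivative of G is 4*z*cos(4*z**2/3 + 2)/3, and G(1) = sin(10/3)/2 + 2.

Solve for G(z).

G'(z) matches the chain-rule pattern g'(h)*h' with inner function h(z) = 4*z**2/3 + 2; substituting u = h(z) collapses the integral.
A general antiderivative is sin(4*z**2/3 + 2)/2 + C.
The condition gives C = sin(10/3)/2 + 2 - (sin(10/3)/2) = 2.
So G(z) = sin(4*z**2/3 + 2)/2 + 2.
Check: d/dz[sin(4*z**2/3 + 2)/2 + 2] = 4*z*cos(4*z**2/3 + 2)/3 = G'(z).

G(z) = sin(4*z**2/3 + 2)/2 + 2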